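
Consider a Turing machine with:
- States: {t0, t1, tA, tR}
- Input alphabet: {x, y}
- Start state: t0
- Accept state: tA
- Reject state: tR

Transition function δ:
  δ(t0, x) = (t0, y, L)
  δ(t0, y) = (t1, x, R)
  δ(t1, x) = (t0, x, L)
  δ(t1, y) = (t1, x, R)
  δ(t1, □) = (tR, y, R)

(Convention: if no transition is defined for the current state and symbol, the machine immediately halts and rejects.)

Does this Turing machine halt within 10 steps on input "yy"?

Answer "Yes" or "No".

Execution trace:
Initial: [t0]yy
Step 1: δ(t0, y) = (t1, x, R) → x[t1]y
Step 2: δ(t1, y) = (t1, x, R) → xx[t1]□
Step 3: δ(t1, □) = (tR, y, R) → xxy[tR]□

The machine reaches the reject state tR and halts.
The machine halted after 3 steps (within the 10-step bound).

Answer: Yes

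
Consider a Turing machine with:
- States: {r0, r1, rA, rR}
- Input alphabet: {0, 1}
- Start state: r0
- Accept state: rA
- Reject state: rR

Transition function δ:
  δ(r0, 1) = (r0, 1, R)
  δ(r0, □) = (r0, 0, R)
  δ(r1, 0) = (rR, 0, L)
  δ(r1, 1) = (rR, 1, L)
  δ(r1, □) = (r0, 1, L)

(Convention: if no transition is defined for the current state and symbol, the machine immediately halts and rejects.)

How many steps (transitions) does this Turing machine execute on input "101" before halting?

Execution trace:
Initial: [r0]101
Step 1: δ(r0, 1) = (r0, 1, R) → 1[r0]01

No transition is defined for δ(r0, 0). By convention the machine halts and rejects.

The machine executed 1 step before halting.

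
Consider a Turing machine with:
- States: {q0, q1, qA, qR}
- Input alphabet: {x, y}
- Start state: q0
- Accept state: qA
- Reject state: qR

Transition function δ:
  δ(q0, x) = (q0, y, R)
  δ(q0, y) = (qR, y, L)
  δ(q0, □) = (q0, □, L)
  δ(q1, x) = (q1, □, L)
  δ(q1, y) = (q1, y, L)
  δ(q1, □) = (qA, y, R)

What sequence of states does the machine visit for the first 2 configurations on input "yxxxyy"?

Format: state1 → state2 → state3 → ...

Execution trace:
Initial: [q0]yxxxyy
Step 1: δ(q0, y) = (qR, y, L) → [qR]□yxxxyy

The machine reaches the reject state qR and halts.

State sequence: q0 → qR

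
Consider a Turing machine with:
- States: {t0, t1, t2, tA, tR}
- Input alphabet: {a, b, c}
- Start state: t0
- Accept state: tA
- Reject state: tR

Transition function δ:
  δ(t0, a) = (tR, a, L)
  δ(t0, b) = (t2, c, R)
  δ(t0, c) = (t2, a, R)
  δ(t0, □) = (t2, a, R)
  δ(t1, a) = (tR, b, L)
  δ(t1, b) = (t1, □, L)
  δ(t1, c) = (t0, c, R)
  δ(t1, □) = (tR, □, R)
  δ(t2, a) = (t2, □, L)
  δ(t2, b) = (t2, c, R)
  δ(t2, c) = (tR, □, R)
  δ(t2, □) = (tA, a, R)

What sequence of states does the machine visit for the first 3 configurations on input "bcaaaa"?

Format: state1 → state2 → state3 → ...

Execution trace:
Initial: [t0]bcaaaa
Step 1: δ(t0, b) = (t2, c, R) → c[t2]caaaa
Step 2: δ(t2, c) = (tR, □, R) → c□[tR]aaaa

The machine reaches the reject state tR and halts.

State sequence: t0 → t2 → tR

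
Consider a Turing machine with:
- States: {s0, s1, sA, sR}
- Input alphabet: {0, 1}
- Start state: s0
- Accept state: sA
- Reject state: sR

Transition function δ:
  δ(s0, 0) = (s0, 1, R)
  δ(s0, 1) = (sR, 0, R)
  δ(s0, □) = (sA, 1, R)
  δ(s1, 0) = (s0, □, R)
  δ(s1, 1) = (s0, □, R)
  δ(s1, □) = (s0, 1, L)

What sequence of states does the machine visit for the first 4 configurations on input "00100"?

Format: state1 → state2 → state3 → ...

Execution trace:
Initial: [s0]00100
Step 1: δ(s0, 0) = (s0, 1, R) → 1[s0]0100
Step 2: δ(s0, 0) = (s0, 1, R) → 11[s0]100
Step 3: δ(s0, 1) = (sR, 0, R) → 110[sR]00

The machine reaches the reject state sR and halts.

State sequence: s0 → s0 → s0 → sR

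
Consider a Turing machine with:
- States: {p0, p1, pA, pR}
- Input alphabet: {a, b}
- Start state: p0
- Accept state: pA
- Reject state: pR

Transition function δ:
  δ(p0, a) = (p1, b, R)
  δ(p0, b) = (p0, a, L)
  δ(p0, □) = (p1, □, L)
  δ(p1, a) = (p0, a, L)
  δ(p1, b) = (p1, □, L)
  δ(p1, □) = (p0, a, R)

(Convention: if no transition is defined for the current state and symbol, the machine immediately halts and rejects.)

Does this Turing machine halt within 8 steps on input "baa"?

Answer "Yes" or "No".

Execution trace:
Initial: [p0]baa
Step 1: δ(p0, b) = (p0, a, L) → [p0]□aaa
Step 2: δ(p0, □) = (p1, □, L) → [p1]□□aaa
Step 3: δ(p1, □) = (p0, a, R) → a[p0]□aaa
Step 4: δ(p0, □) = (p1, □, L) → [p1]a□aaa
Step 5: δ(p1, a) = (p0, a, L) → [p0]□a□aaa
Step 6: δ(p0, □) = (p1, □, L) → [p1]□□a□aaa
Step 7: δ(p1, □) = (p0, a, R) → a[p0]□a□aaa
Step 8: δ(p0, □) = (p1, □, L) → [p1]a□a□aaa

The machine has not reached a halting state after 8 steps.
The machine did not halt within the 8-step bound.

Answer: No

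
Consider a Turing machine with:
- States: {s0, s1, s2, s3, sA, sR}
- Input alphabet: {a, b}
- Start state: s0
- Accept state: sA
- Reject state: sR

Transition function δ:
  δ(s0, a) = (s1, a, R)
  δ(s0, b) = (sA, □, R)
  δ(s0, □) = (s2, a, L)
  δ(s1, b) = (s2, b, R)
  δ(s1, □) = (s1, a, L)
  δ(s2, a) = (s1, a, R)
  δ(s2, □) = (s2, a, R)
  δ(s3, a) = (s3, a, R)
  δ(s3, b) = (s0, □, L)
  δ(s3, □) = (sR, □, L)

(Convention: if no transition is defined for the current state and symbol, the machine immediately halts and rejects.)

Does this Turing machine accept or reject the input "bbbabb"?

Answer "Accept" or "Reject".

Execution trace:
Initial: [s0]bbbabb
Step 1: δ(s0, b) = (sA, □, R) → □[sA]bbabb

The machine reaches the accept state sA and halts.

Answer: Accept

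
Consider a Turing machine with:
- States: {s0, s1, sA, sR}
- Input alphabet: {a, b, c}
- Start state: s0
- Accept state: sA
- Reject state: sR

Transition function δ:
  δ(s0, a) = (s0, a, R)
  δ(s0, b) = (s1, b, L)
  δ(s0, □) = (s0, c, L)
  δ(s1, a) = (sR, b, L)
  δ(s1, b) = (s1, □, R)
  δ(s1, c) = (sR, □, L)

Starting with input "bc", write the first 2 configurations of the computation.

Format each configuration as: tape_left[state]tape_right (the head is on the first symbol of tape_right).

Transitions applied:
Step 1: δ(s0, b) = (s1, b, L)

The first 2 configurations are:
[s0]bc ⊢ [s1]□bc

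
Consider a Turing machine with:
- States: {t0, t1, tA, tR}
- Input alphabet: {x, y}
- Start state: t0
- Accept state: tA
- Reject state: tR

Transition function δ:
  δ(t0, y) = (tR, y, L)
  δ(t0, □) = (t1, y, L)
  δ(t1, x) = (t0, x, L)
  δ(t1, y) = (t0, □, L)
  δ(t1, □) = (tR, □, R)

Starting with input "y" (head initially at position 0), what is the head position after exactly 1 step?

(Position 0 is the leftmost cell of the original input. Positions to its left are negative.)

Execution trace (head position shown):
Step 0: [t0]y  (head at position 0)
Step 1: move left → [tR]□y  (head at position -1)

After 1 step, the head is at position -1.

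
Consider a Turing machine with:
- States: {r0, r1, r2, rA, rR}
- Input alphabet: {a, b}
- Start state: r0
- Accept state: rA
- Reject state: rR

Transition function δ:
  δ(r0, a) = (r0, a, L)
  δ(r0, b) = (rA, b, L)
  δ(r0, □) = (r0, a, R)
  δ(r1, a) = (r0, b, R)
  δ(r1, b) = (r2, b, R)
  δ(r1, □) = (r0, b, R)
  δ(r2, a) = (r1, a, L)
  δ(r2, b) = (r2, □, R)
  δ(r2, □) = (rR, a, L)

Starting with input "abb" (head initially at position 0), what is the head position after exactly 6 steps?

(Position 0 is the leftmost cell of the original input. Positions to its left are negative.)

Execution trace (head position shown):
Step 0: [r0]abb  (head at position 0)
Step 1: move left → [r0]□abb  (head at position -1)
Step 2: move right → a[r0]abb  (head at position 0)
Step 3: move left → [r0]aabb  (head at position -1)
Step 4: move left → [r0]□aabb  (head at position -2)
Step 5: move right → a[r0]aabb  (head at position -1)
Step 6: move left → [r0]aaabb  (head at position -2)

After 6 steps, the head is at position -2.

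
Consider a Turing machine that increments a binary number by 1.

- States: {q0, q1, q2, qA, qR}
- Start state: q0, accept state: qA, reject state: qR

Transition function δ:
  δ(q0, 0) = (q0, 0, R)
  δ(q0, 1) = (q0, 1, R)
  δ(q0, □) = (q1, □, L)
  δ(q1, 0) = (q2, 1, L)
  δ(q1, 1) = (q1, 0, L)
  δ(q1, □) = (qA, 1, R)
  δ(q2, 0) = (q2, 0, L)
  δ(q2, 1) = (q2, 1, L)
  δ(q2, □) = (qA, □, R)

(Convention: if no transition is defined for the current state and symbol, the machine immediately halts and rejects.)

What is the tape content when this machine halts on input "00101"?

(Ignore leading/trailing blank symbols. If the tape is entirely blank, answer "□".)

Execution trace:
Initial: [q0]00101
Step 1: δ(q0, 0) = (q0, 0, R) → 0[q0]0101
Step 2: δ(q0, 0) = (q0, 0, R) → 00[q0]101
Step 3: δ(q0, 1) = (q0, 1, R) → 001[q0]01
Step 4: δ(q0, 0) = (q0, 0, R) → 0010[q0]1
Step 5: δ(q0, 1) = (q0, 1, R) → 00101[q0]□
Step 6: δ(q0, □) = (q1, □, L) → 0010[q1]1□
Step 7: δ(q1, 1) = (q1, 0, L) → 001[q1]00□
Step 8: δ(q1, 0) = (q2, 1, L) → 00[q2]110□
Step 9: δ(q2, 1) = (q2, 1, L) → 0[q2]0110□
Step 10: δ(q2, 0) = (q2, 0, L) → [q2]00110□
Step 11: δ(q2, 0) = (q2, 0, L) → [q2]□00110□
Step 12: δ(q2, □) = (qA, □, R) → □[qA]00110□

The machine reaches the accept state qA and halts.

Final tape (ignoring leading/trailing blanks): 00110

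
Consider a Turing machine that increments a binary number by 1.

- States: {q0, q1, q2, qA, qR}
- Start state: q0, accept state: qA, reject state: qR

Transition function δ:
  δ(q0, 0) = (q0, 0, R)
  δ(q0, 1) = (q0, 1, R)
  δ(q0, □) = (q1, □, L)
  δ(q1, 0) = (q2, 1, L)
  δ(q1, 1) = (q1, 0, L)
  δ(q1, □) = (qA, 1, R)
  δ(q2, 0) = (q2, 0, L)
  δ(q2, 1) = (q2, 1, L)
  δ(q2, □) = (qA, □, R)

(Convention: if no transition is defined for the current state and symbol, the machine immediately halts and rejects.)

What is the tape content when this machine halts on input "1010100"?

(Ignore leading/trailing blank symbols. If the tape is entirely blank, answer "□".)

Execution trace:
Initial: [q0]1010100
Step 1: δ(q0, 1) = (q0, 1, R) → 1[q0]010100
Step 2: δ(q0, 0) = (q0, 0, R) → 10[q0]10100
Step 3: δ(q0, 1) = (q0, 1, R) → 101[q0]0100
Step 4: δ(q0, 0) = (q0, 0, R) → 1010[q0]100
Step 5: δ(q0, 1) = (q0, 1, R) → 10101[q0]00
Step 6: δ(q0, 0) = (q0, 0, R) → 101010[q0]0
Step 7: δ(q0, 0) = (q0, 0, R) → 1010100[q0]□
Step 8: δ(q0, □) = (q1, □, L) → 101010[q1]0□
Step 9: δ(q1, 0) = (q2, 1, L) → 10101[q2]01□
Step 10: δ(q2, 0) = (q2, 0, L) → 1010[q2]101□
Step 11: δ(q2, 1) = (q2, 1, L) → 101[q2]0101□
Step 12: δ(q2, 0) = (q2, 0, L) → 10[q2]10101□
Step 13: δ(q2, 1) = (q2, 1, L) → 1[q2]010101□
Step 14: δ(q2, 0) = (q2, 0, L) → [q2]1010101□
Step 15: δ(q2, 1) = (q2, 1, L) → [q2]□1010101□
Step 16: δ(q2, □) = (qA, □, R) → □[qA]1010101□

The machine reaches the accept state qA and halts.

Final tape (ignoring leading/trailing blanks): 1010101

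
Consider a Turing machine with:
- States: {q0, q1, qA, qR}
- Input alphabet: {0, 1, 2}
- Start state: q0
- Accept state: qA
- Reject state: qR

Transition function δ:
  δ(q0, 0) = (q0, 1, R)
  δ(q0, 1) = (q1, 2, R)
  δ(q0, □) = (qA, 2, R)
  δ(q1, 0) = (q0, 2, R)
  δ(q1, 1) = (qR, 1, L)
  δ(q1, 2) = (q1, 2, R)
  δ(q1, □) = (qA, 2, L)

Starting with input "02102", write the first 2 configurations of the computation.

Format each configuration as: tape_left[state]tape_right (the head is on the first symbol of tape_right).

Transitions applied:
Step 1: δ(q0, 0) = (q0, 1, R)

The first 2 configurations are:
[q0]02102 ⊢ 1[q0]2102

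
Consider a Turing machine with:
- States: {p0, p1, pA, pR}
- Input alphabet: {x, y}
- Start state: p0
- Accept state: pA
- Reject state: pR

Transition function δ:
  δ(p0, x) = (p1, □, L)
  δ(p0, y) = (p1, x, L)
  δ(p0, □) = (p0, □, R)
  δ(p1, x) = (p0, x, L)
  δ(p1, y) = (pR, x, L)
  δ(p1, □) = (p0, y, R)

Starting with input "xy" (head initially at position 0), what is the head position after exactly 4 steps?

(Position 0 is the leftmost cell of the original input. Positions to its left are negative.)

Execution trace (head position shown):
Step 0: [p0]xy  (head at position 0)
Step 1: move left → [p1]□□y  (head at position -1)
Step 2: move right → y[p0]□y  (head at position 0)
Step 3: move right → y□[p0]y  (head at position 1)
Step 4: move left → y[p1]□x  (head at position 0)

After 4 steps, the head is at position 0.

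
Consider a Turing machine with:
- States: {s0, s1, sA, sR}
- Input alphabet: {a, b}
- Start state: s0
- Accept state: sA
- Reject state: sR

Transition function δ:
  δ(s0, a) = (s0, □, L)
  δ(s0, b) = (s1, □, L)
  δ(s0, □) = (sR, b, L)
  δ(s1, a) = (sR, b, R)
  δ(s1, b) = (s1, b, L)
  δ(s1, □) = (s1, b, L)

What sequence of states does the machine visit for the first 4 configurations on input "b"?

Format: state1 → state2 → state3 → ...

Execution trace:
Initial: [s0]b
Step 1: δ(s0, b) = (s1, □, L) → [s1]□□
Step 2: δ(s1, □) = (s1, b, L) → [s1]□b□
Step 3: δ(s1, □) = (s1, b, L) → [s1]□bb□

State sequence: s0 → s1 → s1 → s1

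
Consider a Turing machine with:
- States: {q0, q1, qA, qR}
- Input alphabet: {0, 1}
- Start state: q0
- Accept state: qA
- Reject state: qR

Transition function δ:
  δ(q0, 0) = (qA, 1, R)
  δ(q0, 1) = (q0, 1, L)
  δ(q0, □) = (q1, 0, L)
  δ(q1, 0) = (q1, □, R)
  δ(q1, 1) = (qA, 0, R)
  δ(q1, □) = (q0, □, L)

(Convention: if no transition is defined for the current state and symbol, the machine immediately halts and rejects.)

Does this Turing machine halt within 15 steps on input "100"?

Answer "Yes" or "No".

Execution trace:
Initial: [q0]100
Step 1: δ(q0, 1) = (q0, 1, L) → [q0]□100
Step 2: δ(q0, □) = (q1, 0, L) → [q1]□0100
Step 3: δ(q1, □) = (q0, □, L) → [q0]□□0100
Step 4: δ(q0, □) = (q1, 0, L) → [q1]□0□0100
Step 5: δ(q1, □) = (q0, □, L) → [q0]□□0□0100
Step 6: δ(q0, □) = (q1, 0, L) → [q1]□0□0□0100
Step 7: δ(q1, □) = (q0, □, L) → [q0]□□0□0□0100
Step 8: δ(q0, □) = (q1, 0, L) → [q1]□0□0□0□0100
Step 9: δ(q1, □) = (q0, □, L) → [q0]□□0□0□0□0100
Step 10: δ(q0, □) = (q1, 0, L) → [q1]□0□0□0□0□0100
Step 11: δ(q1, □) = (q0, □, L) → [q0]□□0□0□0□0□0100
Step 12: δ(q0, □) = (q1, 0, L) → [q1]□0□0□0□0□0□0100
Step 13: δ(q1, □) = (q0, □, L) → [q0]□□0□0□0□0□0□0100
Step 14: δ(q0, □) = (q1, 0, L) → [q1]□0□0□0□0□0□0□0100
Step 15: δ(q1, □) = (q0, □, L) → [q0]□□0□0□0□0□0□0□0100

The machine has not reached a halting state after 15 steps.
The machine did not halt within the 15-step bound.

Answer: No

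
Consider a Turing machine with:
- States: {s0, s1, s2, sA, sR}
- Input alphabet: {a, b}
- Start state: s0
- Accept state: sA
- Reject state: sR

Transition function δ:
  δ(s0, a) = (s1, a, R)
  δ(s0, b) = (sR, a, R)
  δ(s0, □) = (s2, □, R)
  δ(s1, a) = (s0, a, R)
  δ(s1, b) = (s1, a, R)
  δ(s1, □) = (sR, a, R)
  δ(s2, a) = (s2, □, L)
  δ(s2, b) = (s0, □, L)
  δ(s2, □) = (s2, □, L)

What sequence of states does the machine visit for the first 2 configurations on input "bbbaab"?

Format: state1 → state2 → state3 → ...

Execution trace:
Initial: [s0]bbbaab
Step 1: δ(s0, b) = (sR, a, R) → a[sR]bbaab

The machine reaches the reject state sR and halts.

State sequence: s0 → sR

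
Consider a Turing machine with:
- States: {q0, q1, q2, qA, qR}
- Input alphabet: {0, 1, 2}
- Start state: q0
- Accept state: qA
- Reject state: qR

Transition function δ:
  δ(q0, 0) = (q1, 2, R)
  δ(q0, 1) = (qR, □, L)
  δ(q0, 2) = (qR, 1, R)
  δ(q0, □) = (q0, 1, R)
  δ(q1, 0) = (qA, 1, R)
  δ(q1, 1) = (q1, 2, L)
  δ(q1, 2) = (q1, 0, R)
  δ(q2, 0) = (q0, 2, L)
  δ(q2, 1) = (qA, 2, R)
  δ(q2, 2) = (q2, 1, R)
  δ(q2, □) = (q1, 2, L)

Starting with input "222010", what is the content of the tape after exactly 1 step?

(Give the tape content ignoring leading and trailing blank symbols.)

Execution trace:
Initial: [q0]222010
Step 1: δ(q0, 2) = (qR, 1, R) → 1[qR]22010

The machine reaches the reject state qR and halts.

After 1 step, the tape (ignoring leading/trailing blanks) is: 122010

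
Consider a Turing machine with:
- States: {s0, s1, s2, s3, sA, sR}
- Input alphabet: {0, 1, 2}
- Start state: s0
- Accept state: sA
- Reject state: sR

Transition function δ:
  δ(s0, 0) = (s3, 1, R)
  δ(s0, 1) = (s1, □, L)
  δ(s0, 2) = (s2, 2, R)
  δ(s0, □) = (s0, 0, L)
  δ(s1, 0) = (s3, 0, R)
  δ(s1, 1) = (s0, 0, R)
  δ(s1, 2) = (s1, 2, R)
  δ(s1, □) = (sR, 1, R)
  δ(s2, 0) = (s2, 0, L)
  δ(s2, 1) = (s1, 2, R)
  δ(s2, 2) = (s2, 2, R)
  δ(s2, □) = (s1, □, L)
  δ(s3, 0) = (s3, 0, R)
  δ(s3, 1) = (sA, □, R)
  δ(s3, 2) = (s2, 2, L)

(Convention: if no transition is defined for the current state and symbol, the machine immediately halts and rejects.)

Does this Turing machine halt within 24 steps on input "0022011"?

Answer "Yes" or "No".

Execution trace:
Initial: [s0]0022011
Step 1: δ(s0, 0) = (s3, 1, R) → 1[s3]022011
Step 2: δ(s3, 0) = (s3, 0, R) → 10[s3]22011
Step 3: δ(s3, 2) = (s2, 2, L) → 1[s2]022011
Step 4: δ(s2, 0) = (s2, 0, L) → [s2]1022011
Step 5: δ(s2, 1) = (s1, 2, R) → 2[s1]022011
Step 6: δ(s1, 0) = (s3, 0, R) → 20[s3]22011
Step 7: δ(s3, 2) = (s2, 2, L) → 2[s2]022011
Step 8: δ(s2, 0) = (s2, 0, L) → [s2]2022011
Step 9: δ(s2, 2) = (s2, 2, R) → 2[s2]022011
Step 10: δ(s2, 0) = (s2, 0, L) → [s2]2022011
Step 11: δ(s2, 2) = (s2, 2, R) → 2[s2]022011
Step 12: δ(s2, 0) = (s2, 0, L) → [s2]2022011
Step 13: δ(s2, 2) = (s2, 2, R) → 2[s2]022011
Step 14: δ(s2, 0) = (s2, 0, L) → [s2]2022011
Step 15: δ(s2, 2) = (s2, 2, R) → 2[s2]022011
Step 16: δ(s2, 0) = (s2, 0, L) → [s2]2022011
Step 17: δ(s2, 2) = (s2, 2, R) → 2[s2]022011
Step 18: δ(s2, 0) = (s2, 0, L) → [s2]2022011
Step 19: δ(s2, 2) = (s2, 2, R) → 2[s2]022011
Step 20: δ(s2, 0) = (s2, 0, L) → [s2]2022011
Step 21: δ(s2, 2) = (s2, 2, R) → 2[s2]022011
Step 22: δ(s2, 0) = (s2, 0, L) → [s2]2022011
Step 23: δ(s2, 2) = (s2, 2, R) → 2[s2]022011
Step 24: δ(s2, 0) = (s2, 0, L) → [s2]2022011

The machine has not reached a halting state after 24 steps.
The machine did not halt within the 24-step bound.

Answer: No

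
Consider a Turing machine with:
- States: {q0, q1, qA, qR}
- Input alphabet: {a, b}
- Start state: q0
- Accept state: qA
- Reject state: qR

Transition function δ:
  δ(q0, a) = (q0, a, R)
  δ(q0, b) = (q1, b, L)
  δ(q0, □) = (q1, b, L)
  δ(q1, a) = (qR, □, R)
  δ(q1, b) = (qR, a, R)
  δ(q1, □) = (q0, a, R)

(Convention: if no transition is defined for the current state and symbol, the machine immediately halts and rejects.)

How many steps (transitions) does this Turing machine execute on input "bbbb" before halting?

Execution trace:
Initial: [q0]bbbb
Step 1: δ(q0, b) = (q1, b, L) → [q1]□bbbb
Step 2: δ(q1, □) = (q0, a, R) → a[q0]bbbb
Step 3: δ(q0, b) = (q1, b, L) → [q1]abbbb
Step 4: δ(q1, a) = (qR, □, R) → □[qR]bbbb

The machine reaches the reject state qR and halts.

The machine executed 4 steps before halting.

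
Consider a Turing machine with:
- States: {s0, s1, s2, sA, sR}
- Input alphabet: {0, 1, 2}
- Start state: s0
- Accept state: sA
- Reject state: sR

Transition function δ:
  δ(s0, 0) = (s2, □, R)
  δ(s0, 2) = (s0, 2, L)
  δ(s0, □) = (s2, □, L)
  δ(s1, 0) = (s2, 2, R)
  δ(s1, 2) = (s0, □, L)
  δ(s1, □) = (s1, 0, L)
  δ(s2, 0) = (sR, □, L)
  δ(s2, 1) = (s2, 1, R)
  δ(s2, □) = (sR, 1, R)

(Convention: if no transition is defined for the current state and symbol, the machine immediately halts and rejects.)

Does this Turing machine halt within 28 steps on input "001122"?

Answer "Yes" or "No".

Execution trace:
Initial: [s0]001122
Step 1: δ(s0, 0) = (s2, □, R) → □[s2]01122
Step 2: δ(s2, 0) = (sR, □, L) → [sR]□□1122

The machine reaches the reject state sR and halts.
The machine halted after 2 steps (within the 28-step bound).

Answer: Yes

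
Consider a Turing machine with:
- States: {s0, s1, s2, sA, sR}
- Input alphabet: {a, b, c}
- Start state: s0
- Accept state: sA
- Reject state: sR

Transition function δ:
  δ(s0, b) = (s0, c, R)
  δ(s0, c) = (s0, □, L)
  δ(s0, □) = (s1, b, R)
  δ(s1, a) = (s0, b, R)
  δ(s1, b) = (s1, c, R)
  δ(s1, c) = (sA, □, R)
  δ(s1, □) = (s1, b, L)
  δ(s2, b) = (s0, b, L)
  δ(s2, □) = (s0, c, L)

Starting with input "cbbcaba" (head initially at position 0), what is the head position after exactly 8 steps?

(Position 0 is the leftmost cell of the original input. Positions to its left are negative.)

Execution trace (head position shown):
Step 0: [s0]cbbcaba  (head at position 0)
Step 1: move left → [s0]□□bbcaba  (head at position -1)
Step 2: move right → b[s1]□bbcaba  (head at position 0)
Step 3: move left → [s1]bbbbcaba  (head at position -1)
Step 4: move right → c[s1]bbbcaba  (head at position 0)
Step 5: move right → cc[s1]bbcaba  (head at position 1)
Step 6: move right → ccc[s1]bcaba  (head at position 2)
Step 7: move right → cccc[s1]caba  (head at position 3)
Step 8: move right → cccc□[sA]aba  (head at position 4)

After 8 steps, the head is at position 4.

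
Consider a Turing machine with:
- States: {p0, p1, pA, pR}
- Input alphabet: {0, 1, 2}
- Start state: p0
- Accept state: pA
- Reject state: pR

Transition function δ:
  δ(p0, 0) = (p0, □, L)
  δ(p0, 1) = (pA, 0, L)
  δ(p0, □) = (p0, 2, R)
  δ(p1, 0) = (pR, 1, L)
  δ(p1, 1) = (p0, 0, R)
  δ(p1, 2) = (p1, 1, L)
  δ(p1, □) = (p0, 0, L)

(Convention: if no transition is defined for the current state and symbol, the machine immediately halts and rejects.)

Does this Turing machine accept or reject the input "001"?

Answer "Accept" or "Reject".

Execution trace:
Initial: [p0]001
Step 1: δ(p0, 0) = (p0, □, L) → [p0]□□01
Step 2: δ(p0, □) = (p0, 2, R) → 2[p0]□01
Step 3: δ(p0, □) = (p0, 2, R) → 22[p0]01
Step 4: δ(p0, 0) = (p0, □, L) → 2[p0]2□1

No transition is defined for δ(p0, 2). By convention the machine halts and rejects.

Answer: Reject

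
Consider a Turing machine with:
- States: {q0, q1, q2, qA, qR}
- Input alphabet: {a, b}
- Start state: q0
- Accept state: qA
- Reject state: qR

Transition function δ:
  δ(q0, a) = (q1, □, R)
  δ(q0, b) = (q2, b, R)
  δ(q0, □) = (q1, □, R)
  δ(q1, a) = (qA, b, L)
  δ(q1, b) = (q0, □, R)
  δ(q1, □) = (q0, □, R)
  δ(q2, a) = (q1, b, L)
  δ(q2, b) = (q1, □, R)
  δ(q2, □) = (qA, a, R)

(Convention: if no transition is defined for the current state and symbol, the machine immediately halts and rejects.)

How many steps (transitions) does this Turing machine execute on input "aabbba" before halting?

Execution trace:
Initial: [q0]aabbba
Step 1: δ(q0, a) = (q1, □, R) → □[q1]abbba
Step 2: δ(q1, a) = (qA, b, L) → [qA]□bbbba

The machine reaches the accept state qA and halts.

The machine executed 2 steps before halting.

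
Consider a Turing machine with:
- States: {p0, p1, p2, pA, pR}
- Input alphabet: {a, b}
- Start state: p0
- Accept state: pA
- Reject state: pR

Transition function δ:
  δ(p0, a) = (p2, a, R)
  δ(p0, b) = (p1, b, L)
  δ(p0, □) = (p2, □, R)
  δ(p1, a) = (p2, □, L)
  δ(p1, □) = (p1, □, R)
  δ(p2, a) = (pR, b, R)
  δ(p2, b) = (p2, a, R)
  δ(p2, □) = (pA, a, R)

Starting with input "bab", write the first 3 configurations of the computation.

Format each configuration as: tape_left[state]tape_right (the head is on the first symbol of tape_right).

Transitions applied:
Step 1: δ(p0, b) = (p1, b, L)
Step 2: δ(p1, □) = (p1, □, R)

The first 3 configurations are:
[p0]bab ⊢ [p1]□bab ⊢ □[p1]bab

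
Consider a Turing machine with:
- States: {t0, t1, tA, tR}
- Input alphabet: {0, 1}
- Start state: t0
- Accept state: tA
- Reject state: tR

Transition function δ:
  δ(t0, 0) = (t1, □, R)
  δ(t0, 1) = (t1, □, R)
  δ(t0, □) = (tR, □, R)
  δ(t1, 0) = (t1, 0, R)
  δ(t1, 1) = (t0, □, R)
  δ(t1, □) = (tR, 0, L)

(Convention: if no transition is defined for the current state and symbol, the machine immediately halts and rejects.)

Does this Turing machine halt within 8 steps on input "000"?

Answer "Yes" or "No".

Execution trace:
Initial: [t0]000
Step 1: δ(t0, 0) = (t1, □, R) → □[t1]00
Step 2: δ(t1, 0) = (t1, 0, R) → □0[t1]0
Step 3: δ(t1, 0) = (t1, 0, R) → □00[t1]□
Step 4: δ(t1, □) = (tR, 0, L) → □0[tR]00

The machine reaches the reject state tR and halts.
The machine halted after 4 steps (within the 8-step bound).

Answer: Yes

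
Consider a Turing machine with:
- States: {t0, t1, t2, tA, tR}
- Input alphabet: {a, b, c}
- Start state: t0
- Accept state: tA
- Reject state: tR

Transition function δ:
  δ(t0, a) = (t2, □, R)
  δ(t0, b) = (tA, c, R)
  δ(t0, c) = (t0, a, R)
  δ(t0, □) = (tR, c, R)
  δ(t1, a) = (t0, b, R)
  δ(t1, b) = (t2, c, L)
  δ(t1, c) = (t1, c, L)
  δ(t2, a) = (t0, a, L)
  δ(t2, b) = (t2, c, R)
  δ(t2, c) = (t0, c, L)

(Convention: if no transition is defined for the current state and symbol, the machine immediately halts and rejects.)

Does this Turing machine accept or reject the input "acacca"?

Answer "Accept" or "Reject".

Execution trace:
Initial: [t0]acacca
Step 1: δ(t0, a) = (t2, □, R) → □[t2]cacca
Step 2: δ(t2, c) = (t0, c, L) → [t0]□cacca
Step 3: δ(t0, □) = (tR, c, R) → c[tR]cacca

The machine reaches the reject state tR and halts.

Answer: Reject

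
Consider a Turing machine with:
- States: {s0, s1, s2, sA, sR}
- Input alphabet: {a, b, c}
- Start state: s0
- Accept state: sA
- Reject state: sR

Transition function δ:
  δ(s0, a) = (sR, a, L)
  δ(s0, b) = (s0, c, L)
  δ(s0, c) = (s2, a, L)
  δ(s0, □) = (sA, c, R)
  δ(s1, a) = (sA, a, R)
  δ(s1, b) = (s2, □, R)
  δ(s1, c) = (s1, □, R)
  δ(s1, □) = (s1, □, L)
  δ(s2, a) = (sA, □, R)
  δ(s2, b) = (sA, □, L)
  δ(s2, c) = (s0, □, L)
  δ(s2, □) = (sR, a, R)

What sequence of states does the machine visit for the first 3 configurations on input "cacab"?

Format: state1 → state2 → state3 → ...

Execution trace:
Initial: [s0]cacab
Step 1: δ(s0, c) = (s2, a, L) → [s2]□aacab
Step 2: δ(s2, □) = (sR, a, R) → a[sR]aacab

The machine reaches the reject state sR and halts.

State sequence: s0 → s2 → sR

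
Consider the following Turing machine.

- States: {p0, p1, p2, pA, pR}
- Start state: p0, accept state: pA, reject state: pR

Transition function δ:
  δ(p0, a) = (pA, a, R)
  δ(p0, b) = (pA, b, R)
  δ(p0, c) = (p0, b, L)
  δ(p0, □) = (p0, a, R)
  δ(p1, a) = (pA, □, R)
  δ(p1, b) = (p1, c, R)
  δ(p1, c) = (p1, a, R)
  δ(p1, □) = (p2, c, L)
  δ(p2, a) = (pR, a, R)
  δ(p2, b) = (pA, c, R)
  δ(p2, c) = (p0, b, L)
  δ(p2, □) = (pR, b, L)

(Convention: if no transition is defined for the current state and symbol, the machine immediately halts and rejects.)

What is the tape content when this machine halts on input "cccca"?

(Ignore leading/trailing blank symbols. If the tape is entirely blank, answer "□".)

Execution trace:
Initial: [p0]cccca
Step 1: δ(p0, c) = (p0, b, L) → [p0]□bccca
Step 2: δ(p0, □) = (p0, a, R) → a[p0]bccca
Step 3: δ(p0, b) = (pA, b, R) → ab[pA]ccca

The machine reaches the accept state pA and halts.

Final tape (ignoring leading/trailing blanks): abccca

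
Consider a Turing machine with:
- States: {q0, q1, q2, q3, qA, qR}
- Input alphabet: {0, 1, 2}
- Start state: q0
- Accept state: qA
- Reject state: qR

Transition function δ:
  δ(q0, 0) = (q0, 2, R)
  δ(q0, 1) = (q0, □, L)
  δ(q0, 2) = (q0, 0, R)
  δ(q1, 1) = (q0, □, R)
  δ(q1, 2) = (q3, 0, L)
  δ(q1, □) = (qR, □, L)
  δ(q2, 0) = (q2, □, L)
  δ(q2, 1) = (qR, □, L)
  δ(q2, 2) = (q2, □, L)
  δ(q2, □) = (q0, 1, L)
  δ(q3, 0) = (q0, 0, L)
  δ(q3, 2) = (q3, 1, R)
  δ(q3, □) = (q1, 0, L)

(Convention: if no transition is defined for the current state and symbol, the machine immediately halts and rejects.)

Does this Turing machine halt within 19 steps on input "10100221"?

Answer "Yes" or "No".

Execution trace:
Initial: [q0]10100221
Step 1: δ(q0, 1) = (q0, □, L) → [q0]□□0100221

No transition is defined for δ(q0, □). By convention the machine halts and rejects.
The machine halted after 1 step (within the 19-step bound).

Answer: Yes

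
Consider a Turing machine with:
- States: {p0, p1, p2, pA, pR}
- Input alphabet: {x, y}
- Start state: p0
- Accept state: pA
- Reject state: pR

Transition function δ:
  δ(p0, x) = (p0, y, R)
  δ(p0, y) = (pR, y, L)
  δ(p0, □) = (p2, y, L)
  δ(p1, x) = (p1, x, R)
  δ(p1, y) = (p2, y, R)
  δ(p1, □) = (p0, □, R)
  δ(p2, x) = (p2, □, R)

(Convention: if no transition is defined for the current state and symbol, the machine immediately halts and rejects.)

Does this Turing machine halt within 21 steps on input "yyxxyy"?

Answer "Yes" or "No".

Execution trace:
Initial: [p0]yyxxyy
Step 1: δ(p0, y) = (pR, y, L) → [pR]□yyxxyy

The machine reaches the reject state pR and halts.
The machine halted after 1 step (within the 21-step bound).

Answer: Yes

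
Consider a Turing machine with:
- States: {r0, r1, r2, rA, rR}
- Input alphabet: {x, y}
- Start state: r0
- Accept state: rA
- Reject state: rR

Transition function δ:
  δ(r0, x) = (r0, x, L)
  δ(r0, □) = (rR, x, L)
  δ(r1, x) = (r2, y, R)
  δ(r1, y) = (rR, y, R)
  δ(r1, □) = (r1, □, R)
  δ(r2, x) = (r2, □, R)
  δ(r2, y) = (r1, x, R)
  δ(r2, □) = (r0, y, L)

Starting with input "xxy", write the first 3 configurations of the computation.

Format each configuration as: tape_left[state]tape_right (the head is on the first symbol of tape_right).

Transitions applied:
Step 1: δ(r0, x) = (r0, x, L)
Step 2: δ(r0, □) = (rR, x, L)

The first 3 configurations are:
[r0]xxy ⊢ [r0]□xxy ⊢ [rR]□xxxy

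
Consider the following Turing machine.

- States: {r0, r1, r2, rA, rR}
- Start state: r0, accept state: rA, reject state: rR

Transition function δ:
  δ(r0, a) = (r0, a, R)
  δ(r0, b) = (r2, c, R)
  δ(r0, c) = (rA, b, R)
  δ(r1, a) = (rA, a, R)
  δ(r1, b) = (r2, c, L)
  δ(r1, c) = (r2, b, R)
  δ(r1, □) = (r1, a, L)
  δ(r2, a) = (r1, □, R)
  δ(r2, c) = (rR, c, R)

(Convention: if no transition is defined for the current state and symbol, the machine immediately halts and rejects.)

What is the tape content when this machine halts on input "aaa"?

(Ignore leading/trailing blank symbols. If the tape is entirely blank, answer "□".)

Execution trace:
Initial: [r0]aaa
Step 1: δ(r0, a) = (r0, a, R) → a[r0]aa
Step 2: δ(r0, a) = (r0, a, R) → aa[r0]a
Step 3: δ(r0, a) = (r0, a, R) → aaa[r0]□

No transition is defined for δ(r0, □). By convention the machine halts and rejects.

Final tape (ignoring leading/trailing blanks): aaa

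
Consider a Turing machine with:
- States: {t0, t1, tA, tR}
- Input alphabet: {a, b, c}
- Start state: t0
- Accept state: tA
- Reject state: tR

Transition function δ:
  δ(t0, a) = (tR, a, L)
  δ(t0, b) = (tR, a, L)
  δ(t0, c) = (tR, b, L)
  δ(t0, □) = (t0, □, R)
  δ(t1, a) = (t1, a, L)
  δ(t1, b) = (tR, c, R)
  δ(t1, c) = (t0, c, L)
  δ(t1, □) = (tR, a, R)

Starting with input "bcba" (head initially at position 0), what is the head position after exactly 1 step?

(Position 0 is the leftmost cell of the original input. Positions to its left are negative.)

Execution trace (head position shown):
Step 0: [t0]bcba  (head at position 0)
Step 1: move left → [tR]□acba  (head at position -1)

After 1 step, the head is at position -1.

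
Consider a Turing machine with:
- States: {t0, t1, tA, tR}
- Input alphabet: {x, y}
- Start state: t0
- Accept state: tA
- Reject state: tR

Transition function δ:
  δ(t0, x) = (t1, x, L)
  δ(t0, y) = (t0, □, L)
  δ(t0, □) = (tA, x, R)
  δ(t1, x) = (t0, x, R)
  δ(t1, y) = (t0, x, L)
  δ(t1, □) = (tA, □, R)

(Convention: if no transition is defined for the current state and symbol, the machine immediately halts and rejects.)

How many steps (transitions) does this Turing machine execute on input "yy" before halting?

Execution trace:
Initial: [t0]yy
Step 1: δ(t0, y) = (t0, □, L) → [t0]□□y
Step 2: δ(t0, □) = (tA, x, R) → x[tA]□y

The machine reaches the accept state tA and halts.

The machine executed 2 steps before halting.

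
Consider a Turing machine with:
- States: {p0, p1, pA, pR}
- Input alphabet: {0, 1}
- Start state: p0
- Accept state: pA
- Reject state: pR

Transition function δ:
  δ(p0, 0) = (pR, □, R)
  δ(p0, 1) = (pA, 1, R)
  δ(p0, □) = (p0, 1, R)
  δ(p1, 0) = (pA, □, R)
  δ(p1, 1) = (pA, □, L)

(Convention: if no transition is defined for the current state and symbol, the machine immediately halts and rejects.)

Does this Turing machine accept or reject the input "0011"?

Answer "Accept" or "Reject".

Execution trace:
Initial: [p0]0011
Step 1: δ(p0, 0) = (pR, □, R) → □[pR]011

The machine reaches the reject state pR and halts.

Answer: Reject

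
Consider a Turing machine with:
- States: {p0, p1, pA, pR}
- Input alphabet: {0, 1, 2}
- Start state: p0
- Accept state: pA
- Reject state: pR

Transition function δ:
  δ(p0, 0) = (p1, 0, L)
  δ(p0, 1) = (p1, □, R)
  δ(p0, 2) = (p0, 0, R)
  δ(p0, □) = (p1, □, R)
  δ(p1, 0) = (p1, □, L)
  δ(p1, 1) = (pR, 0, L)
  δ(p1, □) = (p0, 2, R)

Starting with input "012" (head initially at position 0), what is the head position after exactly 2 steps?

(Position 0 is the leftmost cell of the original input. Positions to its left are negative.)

Execution trace (head position shown):
Step 0: [p0]012  (head at position 0)
Step 1: move left → [p1]□012  (head at position -1)
Step 2: move right → 2[p0]012  (head at position 0)

After 2 steps, the head is at position 0.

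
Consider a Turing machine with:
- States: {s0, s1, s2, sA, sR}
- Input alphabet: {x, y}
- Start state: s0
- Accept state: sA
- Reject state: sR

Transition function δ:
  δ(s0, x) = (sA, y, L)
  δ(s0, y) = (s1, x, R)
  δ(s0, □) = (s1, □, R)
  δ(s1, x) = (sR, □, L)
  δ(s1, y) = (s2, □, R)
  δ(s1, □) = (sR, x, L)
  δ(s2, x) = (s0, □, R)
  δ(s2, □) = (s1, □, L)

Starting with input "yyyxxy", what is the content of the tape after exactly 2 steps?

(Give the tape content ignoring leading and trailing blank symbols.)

Execution trace:
Initial: [s0]yyyxxy
Step 1: δ(s0, y) = (s1, x, R) → x[s1]yyxxy
Step 2: δ(s1, y) = (s2, □, R) → x□[s2]yxxy

No transition is defined for δ(s2, y). By convention the machine halts and rejects.

After 2 steps, the tape (ignoring leading/trailing blanks) is: x□yxxy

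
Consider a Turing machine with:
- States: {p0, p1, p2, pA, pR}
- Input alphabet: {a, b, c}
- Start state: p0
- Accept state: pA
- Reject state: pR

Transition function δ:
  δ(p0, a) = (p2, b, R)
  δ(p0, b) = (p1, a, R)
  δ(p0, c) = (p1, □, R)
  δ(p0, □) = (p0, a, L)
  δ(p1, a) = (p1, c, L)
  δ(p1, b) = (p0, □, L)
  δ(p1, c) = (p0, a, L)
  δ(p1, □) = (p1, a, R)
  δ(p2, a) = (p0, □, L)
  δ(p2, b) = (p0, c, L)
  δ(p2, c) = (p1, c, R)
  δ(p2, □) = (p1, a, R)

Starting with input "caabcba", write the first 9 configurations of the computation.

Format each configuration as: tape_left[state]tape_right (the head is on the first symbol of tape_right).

Transitions applied:
Step 1: δ(p0, c) = (p1, □, R)
Step 2: δ(p1, a) = (p1, c, L)
Step 3: δ(p1, □) = (p1, a, R)
Step 4: δ(p1, c) = (p0, a, L)
Step 5: δ(p0, a) = (p2, b, R)
Step 6: δ(p2, a) = (p0, □, L)
Step 7: δ(p0, b) = (p1, a, R)
Step 8: δ(p1, □) = (p1, a, R)

The first 9 configurations are:
[p0]caabcba ⊢ □[p1]aabcba ⊢ [p1]□cabcba ⊢ a[p1]cabcba ⊢ [p0]aaabcba ⊢ b[p2]aabcba ⊢ [p0]b□abcba ⊢ a[p1]□abcba ⊢ aa[p1]abcba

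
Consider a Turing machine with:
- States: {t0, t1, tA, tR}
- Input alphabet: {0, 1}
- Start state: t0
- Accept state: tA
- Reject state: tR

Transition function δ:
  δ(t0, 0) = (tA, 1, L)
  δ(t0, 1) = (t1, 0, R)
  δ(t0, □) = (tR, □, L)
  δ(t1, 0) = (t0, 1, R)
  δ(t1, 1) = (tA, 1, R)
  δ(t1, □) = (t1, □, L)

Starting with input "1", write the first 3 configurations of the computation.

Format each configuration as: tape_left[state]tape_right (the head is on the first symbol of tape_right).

Transitions applied:
Step 1: δ(t0, 1) = (t1, 0, R)
Step 2: δ(t1, □) = (t1, □, L)

The first 3 configurations are:
[t0]1 ⊢ 0[t1]□ ⊢ [t1]0□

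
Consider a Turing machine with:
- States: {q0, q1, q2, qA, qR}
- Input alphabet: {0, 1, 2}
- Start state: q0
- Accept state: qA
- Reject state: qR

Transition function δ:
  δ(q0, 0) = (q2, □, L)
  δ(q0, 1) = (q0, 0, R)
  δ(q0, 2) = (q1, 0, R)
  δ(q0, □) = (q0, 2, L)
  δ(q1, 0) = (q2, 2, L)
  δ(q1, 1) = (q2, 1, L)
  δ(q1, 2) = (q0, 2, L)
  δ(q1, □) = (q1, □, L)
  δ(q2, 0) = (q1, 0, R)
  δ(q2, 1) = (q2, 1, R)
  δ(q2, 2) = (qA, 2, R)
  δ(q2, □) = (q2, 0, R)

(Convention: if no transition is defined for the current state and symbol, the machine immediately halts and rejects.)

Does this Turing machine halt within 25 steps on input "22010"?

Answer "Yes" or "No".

Execution trace:
Initial: [q0]22010
Step 1: δ(q0, 2) = (q1, 0, R) → 0[q1]2010
Step 2: δ(q1, 2) = (q0, 2, L) → [q0]02010
Step 3: δ(q0, 0) = (q2, □, L) → [q2]□□2010
Step 4: δ(q2, □) = (q2, 0, R) → 0[q2]□2010
Step 5: δ(q2, □) = (q2, 0, R) → 00[q2]2010
Step 6: δ(q2, 2) = (qA, 2, R) → 002[qA]010

The machine reaches the accept state qA and halts.
The machine halted after 6 steps (within the 25-step bound).

Answer: Yes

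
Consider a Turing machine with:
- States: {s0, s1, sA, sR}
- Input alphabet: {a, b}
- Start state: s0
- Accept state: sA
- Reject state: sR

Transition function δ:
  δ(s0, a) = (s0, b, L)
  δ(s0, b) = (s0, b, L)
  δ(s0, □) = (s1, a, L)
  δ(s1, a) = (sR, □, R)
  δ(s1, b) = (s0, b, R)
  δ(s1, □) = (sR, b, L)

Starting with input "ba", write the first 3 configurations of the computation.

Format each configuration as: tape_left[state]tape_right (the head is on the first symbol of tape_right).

Transitions applied:
Step 1: δ(s0, b) = (s0, b, L)
Step 2: δ(s0, □) = (s1, a, L)

The first 3 configurations are:
[s0]ba ⊢ [s0]□ba ⊢ [s1]□aba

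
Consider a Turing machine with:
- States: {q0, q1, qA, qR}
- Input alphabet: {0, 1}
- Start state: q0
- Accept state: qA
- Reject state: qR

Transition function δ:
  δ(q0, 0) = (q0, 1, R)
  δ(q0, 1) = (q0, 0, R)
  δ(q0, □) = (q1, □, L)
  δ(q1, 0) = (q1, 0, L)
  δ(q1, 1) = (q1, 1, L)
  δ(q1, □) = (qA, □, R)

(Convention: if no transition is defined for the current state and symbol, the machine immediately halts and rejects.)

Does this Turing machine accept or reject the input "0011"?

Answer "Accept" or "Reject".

Execution trace:
Initial: [q0]0011
Step 1: δ(q0, 0) = (q0, 1, R) → 1[q0]011
Step 2: δ(q0, 0) = (q0, 1, R) → 11[q0]11
Step 3: δ(q0, 1) = (q0, 0, R) → 110[q0]1
Step 4: δ(q0, 1) = (q0, 0, R) → 1100[q0]□
Step 5: δ(q0, □) = (q1, □, L) → 110[q1]0□
Step 6: δ(q1, 0) = (q1, 0, L) → 11[q1]00□
Step 7: δ(q1, 0) = (q1, 0, L) → 1[q1]100□
Step 8: δ(q1, 1) = (q1, 1, L) → [q1]1100□
Step 9: δ(q1, 1) = (q1, 1, L) → [q1]□1100□
Step 10: δ(q1, □) = (qA, □, R) → □[qA]1100□

The machine reaches the accept state qA and halts.

Answer: Accept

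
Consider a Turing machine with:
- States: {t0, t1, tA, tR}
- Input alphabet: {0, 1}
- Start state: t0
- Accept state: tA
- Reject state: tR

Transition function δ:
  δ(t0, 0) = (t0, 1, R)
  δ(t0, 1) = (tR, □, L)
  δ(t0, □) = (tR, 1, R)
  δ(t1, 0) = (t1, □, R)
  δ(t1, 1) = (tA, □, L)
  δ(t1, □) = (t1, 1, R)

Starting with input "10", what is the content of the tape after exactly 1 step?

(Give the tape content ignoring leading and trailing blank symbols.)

Execution trace:
Initial: [t0]10
Step 1: δ(t0, 1) = (tR, □, L) → [tR]□□0

The machine reaches the reject state tR and halts.

After 1 step, the tape (ignoring leading/trailing blanks) is: 0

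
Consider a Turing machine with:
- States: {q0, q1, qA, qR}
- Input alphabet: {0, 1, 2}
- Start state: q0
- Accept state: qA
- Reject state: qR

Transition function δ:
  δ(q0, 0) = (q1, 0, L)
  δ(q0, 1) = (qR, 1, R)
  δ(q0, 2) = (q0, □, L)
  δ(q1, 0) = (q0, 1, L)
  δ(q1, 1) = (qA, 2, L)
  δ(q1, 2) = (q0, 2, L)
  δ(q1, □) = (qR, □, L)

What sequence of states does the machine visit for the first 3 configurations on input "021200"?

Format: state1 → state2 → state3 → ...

Execution trace:
Initial: [q0]021200
Step 1: δ(q0, 0) = (q1, 0, L) → [q1]□021200
Step 2: δ(q1, □) = (qR, □, L) → [qR]□□021200

The machine reaches the reject state qR and halts.

State sequence: q0 → q1 → qR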